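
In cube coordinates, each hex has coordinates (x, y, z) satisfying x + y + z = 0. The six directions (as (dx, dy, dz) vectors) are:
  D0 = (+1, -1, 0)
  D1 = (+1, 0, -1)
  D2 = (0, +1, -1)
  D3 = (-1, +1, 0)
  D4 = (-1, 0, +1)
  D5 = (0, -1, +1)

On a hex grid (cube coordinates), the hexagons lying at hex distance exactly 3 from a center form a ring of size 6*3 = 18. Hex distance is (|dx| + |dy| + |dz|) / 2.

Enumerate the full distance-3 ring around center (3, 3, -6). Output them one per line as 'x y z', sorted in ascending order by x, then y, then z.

Walk ring at distance 3 from (3, 3, -6):
Start at center + D4*3 = (0, 3, -3)
  hex 0: (0, 3, -3)
  hex 1: (1, 2, -3)
  hex 2: (2, 1, -3)
  hex 3: (3, 0, -3)
  hex 4: (4, 0, -4)
  hex 5: (5, 0, -5)
  hex 6: (6, 0, -6)
  hex 7: (6, 1, -7)
  hex 8: (6, 2, -8)
  hex 9: (6, 3, -9)
  hex 10: (5, 4, -9)
  hex 11: (4, 5, -9)
  hex 12: (3, 6, -9)
  hex 13: (2, 6, -8)
  hex 14: (1, 6, -7)
  hex 15: (0, 6, -6)
  hex 16: (0, 5, -5)
  hex 17: (0, 4, -4)
Sorted: 18 hexes.

Answer: 0 3 -3
0 4 -4
0 5 -5
0 6 -6
1 2 -3
1 6 -7
2 1 -3
2 6 -8
3 0 -3
3 6 -9
4 0 -4
4 5 -9
5 0 -5
5 4 -9
6 0 -6
6 1 -7
6 2 -8
6 3 -9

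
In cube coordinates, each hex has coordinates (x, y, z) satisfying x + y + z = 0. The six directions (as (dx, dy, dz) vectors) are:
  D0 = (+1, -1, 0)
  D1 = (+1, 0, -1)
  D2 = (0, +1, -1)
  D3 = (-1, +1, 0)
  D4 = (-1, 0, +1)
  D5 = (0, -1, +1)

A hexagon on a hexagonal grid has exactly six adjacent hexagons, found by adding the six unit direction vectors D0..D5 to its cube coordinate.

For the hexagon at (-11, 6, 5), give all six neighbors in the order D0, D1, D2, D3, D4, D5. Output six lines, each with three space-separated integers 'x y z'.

Answer: -10 5 5
-10 6 4
-11 7 4
-12 7 5
-12 6 6
-11 5 6

Derivation:
Center: (-11, 6, 5). Add each direction:
  D0: (-11, 6, 5) + (1, -1, 0) = (-10, 5, 5)
  D1: (-11, 6, 5) + (1, 0, -1) = (-10, 6, 4)
  D2: (-11, 6, 5) + (0, 1, -1) = (-11, 7, 4)
  D3: (-11, 6, 5) + (-1, 1, 0) = (-12, 7, 5)
  D4: (-11, 6, 5) + (-1, 0, 1) = (-12, 6, 6)
  D5: (-11, 6, 5) + (0, -1, 1) = (-11, 5, 6)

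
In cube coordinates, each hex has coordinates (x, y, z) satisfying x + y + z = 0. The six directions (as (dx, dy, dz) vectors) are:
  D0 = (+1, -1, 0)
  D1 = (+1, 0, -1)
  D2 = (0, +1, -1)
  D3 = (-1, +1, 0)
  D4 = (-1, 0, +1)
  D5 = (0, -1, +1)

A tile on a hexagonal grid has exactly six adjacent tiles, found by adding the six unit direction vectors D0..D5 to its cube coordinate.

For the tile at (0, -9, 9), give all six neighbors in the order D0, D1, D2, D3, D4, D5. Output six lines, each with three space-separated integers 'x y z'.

Center: (0, -9, 9). Add each direction:
  D0: (0, -9, 9) + (1, -1, 0) = (1, -10, 9)
  D1: (0, -9, 9) + (1, 0, -1) = (1, -9, 8)
  D2: (0, -9, 9) + (0, 1, -1) = (0, -8, 8)
  D3: (0, -9, 9) + (-1, 1, 0) = (-1, -8, 9)
  D4: (0, -9, 9) + (-1, 0, 1) = (-1, -9, 10)
  D5: (0, -9, 9) + (0, -1, 1) = (0, -10, 10)

Answer: 1 -10 9
1 -9 8
0 -8 8
-1 -8 9
-1 -9 10
0 -10 10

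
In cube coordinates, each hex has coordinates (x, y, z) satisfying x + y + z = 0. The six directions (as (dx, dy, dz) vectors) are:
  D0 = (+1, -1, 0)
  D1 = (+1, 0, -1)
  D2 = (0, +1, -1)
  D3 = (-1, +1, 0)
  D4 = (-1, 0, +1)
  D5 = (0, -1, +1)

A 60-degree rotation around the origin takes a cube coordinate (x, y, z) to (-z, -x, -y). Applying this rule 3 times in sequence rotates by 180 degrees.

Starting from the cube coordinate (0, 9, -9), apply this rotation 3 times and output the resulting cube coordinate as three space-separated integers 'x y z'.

Start: (0, 9, -9)
Step 1: (0, 9, -9) -> (-(-9), -(0), -(9)) = (9, 0, -9)
Step 2: (9, 0, -9) -> (-(-9), -(9), -(0)) = (9, -9, 0)
Step 3: (9, -9, 0) -> (-(0), -(9), -(-9)) = (0, -9, 9)

Answer: 0 -9 9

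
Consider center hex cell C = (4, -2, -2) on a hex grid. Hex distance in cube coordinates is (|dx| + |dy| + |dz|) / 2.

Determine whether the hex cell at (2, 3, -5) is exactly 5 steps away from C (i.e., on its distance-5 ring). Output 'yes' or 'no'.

|px - cx| = |2 - 4| = 2
|py - cy| = |3 - (-2)| = 5
|pz - cz| = |-5 - (-2)| = 3
distance = (2+5+3)/2 = 10/2 = 5
radius = 5; distance == radius -> yes

Answer: yes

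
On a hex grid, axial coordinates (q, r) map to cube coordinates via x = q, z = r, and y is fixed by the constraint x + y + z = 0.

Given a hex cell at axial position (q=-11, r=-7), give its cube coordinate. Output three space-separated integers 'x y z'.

Answer: -11 18 -7

Derivation:
x = q = -11
z = r = -7
y = -x - z = -(-11) - (-7) = 18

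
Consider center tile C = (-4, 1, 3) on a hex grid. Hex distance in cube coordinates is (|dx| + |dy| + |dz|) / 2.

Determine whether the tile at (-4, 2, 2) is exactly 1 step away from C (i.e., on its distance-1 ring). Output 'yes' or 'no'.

|px - cx| = |-4 - (-4)| = 0
|py - cy| = |2 - 1| = 1
|pz - cz| = |2 - 3| = 1
distance = (0+1+1)/2 = 2/2 = 1
radius = 1; distance == radius -> yes

Answer: yes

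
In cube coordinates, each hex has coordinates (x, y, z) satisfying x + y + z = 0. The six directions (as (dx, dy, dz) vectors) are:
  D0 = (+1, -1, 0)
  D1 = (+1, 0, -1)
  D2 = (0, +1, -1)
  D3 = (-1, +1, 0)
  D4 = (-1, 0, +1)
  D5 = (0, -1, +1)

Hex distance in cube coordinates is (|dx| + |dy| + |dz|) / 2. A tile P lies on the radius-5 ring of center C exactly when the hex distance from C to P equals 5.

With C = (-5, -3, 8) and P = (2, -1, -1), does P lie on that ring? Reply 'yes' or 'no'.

|px - cx| = |2 - (-5)| = 7
|py - cy| = |-1 - (-3)| = 2
|pz - cz| = |-1 - 8| = 9
distance = (7+2+9)/2 = 18/2 = 9
radius = 5; distance != radius -> no

Answer: no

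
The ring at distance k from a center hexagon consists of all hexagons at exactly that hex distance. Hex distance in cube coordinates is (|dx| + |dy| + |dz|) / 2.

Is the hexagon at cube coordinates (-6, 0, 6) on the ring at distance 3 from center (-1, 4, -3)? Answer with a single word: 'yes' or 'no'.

Answer: no

Derivation:
|px - cx| = |-6 - (-1)| = 5
|py - cy| = |0 - 4| = 4
|pz - cz| = |6 - (-3)| = 9
distance = (5+4+9)/2 = 18/2 = 9
radius = 3; distance != radius -> no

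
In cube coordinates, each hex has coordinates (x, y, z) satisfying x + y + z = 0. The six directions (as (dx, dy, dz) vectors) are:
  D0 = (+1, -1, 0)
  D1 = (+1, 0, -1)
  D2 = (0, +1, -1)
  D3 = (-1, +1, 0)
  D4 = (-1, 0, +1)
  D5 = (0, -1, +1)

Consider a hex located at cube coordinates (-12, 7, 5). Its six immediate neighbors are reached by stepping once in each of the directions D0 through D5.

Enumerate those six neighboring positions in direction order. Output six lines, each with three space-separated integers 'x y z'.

Answer: -11 6 5
-11 7 4
-12 8 4
-13 8 5
-13 7 6
-12 6 6

Derivation:
Center: (-12, 7, 5). Add each direction:
  D0: (-12, 7, 5) + (1, -1, 0) = (-11, 6, 5)
  D1: (-12, 7, 5) + (1, 0, -1) = (-11, 7, 4)
  D2: (-12, 7, 5) + (0, 1, -1) = (-12, 8, 4)
  D3: (-12, 7, 5) + (-1, 1, 0) = (-13, 8, 5)
  D4: (-12, 7, 5) + (-1, 0, 1) = (-13, 7, 6)
  D5: (-12, 7, 5) + (0, -1, 1) = (-12, 6, 6)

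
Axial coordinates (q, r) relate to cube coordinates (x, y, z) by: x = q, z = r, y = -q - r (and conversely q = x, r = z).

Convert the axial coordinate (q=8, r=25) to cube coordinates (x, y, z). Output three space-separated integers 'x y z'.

Answer: 8 -33 25

Derivation:
x = q = 8
z = r = 25
y = -x - z = -(8) - (25) = -33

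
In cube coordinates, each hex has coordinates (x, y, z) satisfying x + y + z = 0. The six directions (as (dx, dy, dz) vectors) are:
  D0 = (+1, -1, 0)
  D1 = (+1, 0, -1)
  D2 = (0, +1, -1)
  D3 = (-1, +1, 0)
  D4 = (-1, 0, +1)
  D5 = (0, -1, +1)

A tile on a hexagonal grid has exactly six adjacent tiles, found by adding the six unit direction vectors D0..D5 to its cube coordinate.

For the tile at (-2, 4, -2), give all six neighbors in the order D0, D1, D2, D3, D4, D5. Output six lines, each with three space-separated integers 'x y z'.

Center: (-2, 4, -2). Add each direction:
  D0: (-2, 4, -2) + (1, -1, 0) = (-1, 3, -2)
  D1: (-2, 4, -2) + (1, 0, -1) = (-1, 4, -3)
  D2: (-2, 4, -2) + (0, 1, -1) = (-2, 5, -3)
  D3: (-2, 4, -2) + (-1, 1, 0) = (-3, 5, -2)
  D4: (-2, 4, -2) + (-1, 0, 1) = (-3, 4, -1)
  D5: (-2, 4, -2) + (0, -1, 1) = (-2, 3, -1)

Answer: -1 3 -2
-1 4 -3
-2 5 -3
-3 5 -2
-3 4 -1
-2 3 -1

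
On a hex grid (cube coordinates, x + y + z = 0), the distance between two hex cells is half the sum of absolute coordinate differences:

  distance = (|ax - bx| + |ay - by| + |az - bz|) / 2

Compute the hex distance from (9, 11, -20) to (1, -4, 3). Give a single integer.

Answer: 23

Derivation:
|ax - bx| = |9 - 1| = 8
|ay - by| = |11 - (-4)| = 15
|az - bz| = |-20 - 3| = 23
distance = (8 + 15 + 23) / 2 = 46 / 2 = 23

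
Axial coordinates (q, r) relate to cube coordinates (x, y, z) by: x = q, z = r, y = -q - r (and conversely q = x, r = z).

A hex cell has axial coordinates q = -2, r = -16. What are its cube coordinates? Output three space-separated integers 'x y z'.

x = q = -2
z = r = -16
y = -x - z = -(-2) - (-16) = 18

Answer: -2 18 -16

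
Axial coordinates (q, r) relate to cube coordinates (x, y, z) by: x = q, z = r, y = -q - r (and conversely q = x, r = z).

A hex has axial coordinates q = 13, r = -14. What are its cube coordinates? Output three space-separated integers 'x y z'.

x = q = 13
z = r = -14
y = -x - z = -(13) - (-14) = 1

Answer: 13 1 -14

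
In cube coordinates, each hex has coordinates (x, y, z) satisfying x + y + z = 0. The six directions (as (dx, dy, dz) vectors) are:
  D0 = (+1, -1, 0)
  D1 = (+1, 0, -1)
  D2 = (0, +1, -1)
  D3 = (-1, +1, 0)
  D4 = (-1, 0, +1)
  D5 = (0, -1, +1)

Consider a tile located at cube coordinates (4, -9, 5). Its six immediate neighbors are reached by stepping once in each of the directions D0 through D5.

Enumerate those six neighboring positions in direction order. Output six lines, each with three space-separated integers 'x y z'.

Center: (4, -9, 5). Add each direction:
  D0: (4, -9, 5) + (1, -1, 0) = (5, -10, 5)
  D1: (4, -9, 5) + (1, 0, -1) = (5, -9, 4)
  D2: (4, -9, 5) + (0, 1, -1) = (4, -8, 4)
  D3: (4, -9, 5) + (-1, 1, 0) = (3, -8, 5)
  D4: (4, -9, 5) + (-1, 0, 1) = (3, -9, 6)
  D5: (4, -9, 5) + (0, -1, 1) = (4, -10, 6)

Answer: 5 -10 5
5 -9 4
4 -8 4
3 -8 5
3 -9 6
4 -10 6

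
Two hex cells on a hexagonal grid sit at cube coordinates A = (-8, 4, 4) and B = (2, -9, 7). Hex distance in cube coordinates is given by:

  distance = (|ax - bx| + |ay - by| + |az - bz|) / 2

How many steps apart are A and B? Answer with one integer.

Answer: 13

Derivation:
|ax - bx| = |-8 - 2| = 10
|ay - by| = |4 - (-9)| = 13
|az - bz| = |4 - 7| = 3
distance = (10 + 13 + 3) / 2 = 26 / 2 = 13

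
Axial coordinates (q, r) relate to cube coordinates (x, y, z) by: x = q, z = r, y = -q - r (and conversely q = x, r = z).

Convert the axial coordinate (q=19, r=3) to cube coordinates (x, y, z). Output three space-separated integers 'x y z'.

x = q = 19
z = r = 3
y = -x - z = -(19) - (3) = -22

Answer: 19 -22 3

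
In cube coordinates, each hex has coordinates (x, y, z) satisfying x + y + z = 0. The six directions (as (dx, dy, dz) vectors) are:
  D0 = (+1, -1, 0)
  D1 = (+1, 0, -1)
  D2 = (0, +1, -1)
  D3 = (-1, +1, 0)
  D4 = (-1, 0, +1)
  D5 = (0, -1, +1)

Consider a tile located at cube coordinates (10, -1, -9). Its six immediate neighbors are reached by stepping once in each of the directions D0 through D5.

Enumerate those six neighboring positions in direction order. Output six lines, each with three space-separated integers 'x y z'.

Answer: 11 -2 -9
11 -1 -10
10 0 -10
9 0 -9
9 -1 -8
10 -2 -8

Derivation:
Center: (10, -1, -9). Add each direction:
  D0: (10, -1, -9) + (1, -1, 0) = (11, -2, -9)
  D1: (10, -1, -9) + (1, 0, -1) = (11, -1, -10)
  D2: (10, -1, -9) + (0, 1, -1) = (10, 0, -10)
  D3: (10, -1, -9) + (-1, 1, 0) = (9, 0, -9)
  D4: (10, -1, -9) + (-1, 0, 1) = (9, -1, -8)
  D5: (10, -1, -9) + (0, -1, 1) = (10, -2, -8)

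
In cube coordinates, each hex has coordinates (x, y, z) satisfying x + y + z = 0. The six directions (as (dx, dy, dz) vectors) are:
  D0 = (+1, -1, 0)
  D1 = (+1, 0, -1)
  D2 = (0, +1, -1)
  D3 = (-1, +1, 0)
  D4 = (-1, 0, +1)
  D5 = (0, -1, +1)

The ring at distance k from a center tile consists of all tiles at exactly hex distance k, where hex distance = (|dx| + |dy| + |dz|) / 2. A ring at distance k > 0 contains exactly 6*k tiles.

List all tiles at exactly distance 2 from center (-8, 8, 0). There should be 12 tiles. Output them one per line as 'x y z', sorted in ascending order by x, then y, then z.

Answer: -10 8 2
-10 9 1
-10 10 0
-9 7 2
-9 10 -1
-8 6 2
-8 10 -2
-7 6 1
-7 9 -2
-6 6 0
-6 7 -1
-6 8 -2

Derivation:
Walk ring at distance 2 from (-8, 8, 0):
Start at center + D4*2 = (-10, 8, 2)
  hex 0: (-10, 8, 2)
  hex 1: (-9, 7, 2)
  hex 2: (-8, 6, 2)
  hex 3: (-7, 6, 1)
  hex 4: (-6, 6, 0)
  hex 5: (-6, 7, -1)
  hex 6: (-6, 8, -2)
  hex 7: (-7, 9, -2)
  hex 8: (-8, 10, -2)
  hex 9: (-9, 10, -1)
  hex 10: (-10, 10, 0)
  hex 11: (-10, 9, 1)
Sorted: 12 hexes.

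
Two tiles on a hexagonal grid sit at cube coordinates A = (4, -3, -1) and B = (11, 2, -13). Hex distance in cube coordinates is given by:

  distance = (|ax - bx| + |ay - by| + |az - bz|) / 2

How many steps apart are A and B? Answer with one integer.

|ax - bx| = |4 - 11| = 7
|ay - by| = |-3 - 2| = 5
|az - bz| = |-1 - (-13)| = 12
distance = (7 + 5 + 12) / 2 = 24 / 2 = 12

Answer: 12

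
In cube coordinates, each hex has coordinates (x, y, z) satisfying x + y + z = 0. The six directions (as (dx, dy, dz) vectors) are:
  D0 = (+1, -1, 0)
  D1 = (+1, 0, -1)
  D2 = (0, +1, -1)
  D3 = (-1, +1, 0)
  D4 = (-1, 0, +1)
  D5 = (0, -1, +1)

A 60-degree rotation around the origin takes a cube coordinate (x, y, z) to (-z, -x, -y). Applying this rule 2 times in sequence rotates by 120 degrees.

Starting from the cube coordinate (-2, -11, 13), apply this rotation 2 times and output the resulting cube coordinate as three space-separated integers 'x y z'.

Answer: -11 13 -2

Derivation:
Start: (-2, -11, 13)
Step 1: (-2, -11, 13) -> (-(13), -(-2), -(-11)) = (-13, 2, 11)
Step 2: (-13, 2, 11) -> (-(11), -(-13), -(2)) = (-11, 13, -2)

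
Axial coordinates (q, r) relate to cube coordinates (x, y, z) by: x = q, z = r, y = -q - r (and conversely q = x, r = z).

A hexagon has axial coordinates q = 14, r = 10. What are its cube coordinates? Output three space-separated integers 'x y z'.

Answer: 14 -24 10

Derivation:
x = q = 14
z = r = 10
y = -x - z = -(14) - (10) = -24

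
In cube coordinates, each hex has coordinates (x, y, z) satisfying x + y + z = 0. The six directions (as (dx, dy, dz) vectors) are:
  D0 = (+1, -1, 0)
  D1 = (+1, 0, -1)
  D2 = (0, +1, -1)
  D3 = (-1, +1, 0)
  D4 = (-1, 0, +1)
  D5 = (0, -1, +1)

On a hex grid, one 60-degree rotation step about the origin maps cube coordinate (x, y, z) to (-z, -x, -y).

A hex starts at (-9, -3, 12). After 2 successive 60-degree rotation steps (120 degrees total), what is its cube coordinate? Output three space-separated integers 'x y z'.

Answer: -3 12 -9

Derivation:
Start: (-9, -3, 12)
Step 1: (-9, -3, 12) -> (-(12), -(-9), -(-3)) = (-12, 9, 3)
Step 2: (-12, 9, 3) -> (-(3), -(-12), -(9)) = (-3, 12, -9)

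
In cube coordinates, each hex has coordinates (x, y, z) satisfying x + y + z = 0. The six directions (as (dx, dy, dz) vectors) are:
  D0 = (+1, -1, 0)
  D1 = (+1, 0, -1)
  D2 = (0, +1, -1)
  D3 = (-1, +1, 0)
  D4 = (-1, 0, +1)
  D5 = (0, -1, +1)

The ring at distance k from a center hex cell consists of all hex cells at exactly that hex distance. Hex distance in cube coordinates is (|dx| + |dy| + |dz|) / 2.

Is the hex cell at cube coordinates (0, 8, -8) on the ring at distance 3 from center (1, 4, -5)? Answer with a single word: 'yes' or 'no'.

Answer: no

Derivation:
|px - cx| = |0 - 1| = 1
|py - cy| = |8 - 4| = 4
|pz - cz| = |-8 - (-5)| = 3
distance = (1+4+3)/2 = 8/2 = 4
radius = 3; distance != radius -> no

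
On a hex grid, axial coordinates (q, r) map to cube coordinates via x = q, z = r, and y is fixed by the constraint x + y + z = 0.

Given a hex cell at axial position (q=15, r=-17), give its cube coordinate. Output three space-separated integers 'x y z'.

x = q = 15
z = r = -17
y = -x - z = -(15) - (-17) = 2

Answer: 15 2 -17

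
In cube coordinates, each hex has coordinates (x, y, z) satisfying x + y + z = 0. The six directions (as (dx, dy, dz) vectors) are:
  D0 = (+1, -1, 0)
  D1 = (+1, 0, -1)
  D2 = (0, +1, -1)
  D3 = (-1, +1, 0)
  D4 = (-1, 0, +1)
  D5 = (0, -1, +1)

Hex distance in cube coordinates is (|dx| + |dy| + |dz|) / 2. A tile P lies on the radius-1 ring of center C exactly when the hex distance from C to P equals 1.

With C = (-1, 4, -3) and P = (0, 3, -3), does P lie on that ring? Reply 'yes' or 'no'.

|px - cx| = |0 - (-1)| = 1
|py - cy| = |3 - 4| = 1
|pz - cz| = |-3 - (-3)| = 0
distance = (1+1+0)/2 = 2/2 = 1
radius = 1; distance == radius -> yes

Answer: yes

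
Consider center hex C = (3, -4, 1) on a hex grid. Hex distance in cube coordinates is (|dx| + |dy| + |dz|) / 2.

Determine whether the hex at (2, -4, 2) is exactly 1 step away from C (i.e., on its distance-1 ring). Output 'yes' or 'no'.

Answer: yes

Derivation:
|px - cx| = |2 - 3| = 1
|py - cy| = |-4 - (-4)| = 0
|pz - cz| = |2 - 1| = 1
distance = (1+0+1)/2 = 2/2 = 1
radius = 1; distance == radius -> yes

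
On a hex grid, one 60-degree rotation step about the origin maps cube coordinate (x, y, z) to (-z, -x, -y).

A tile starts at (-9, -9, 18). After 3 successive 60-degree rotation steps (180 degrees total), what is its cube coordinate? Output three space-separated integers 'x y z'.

Answer: 9 9 -18

Derivation:
Start: (-9, -9, 18)
Step 1: (-9, -9, 18) -> (-(18), -(-9), -(-9)) = (-18, 9, 9)
Step 2: (-18, 9, 9) -> (-(9), -(-18), -(9)) = (-9, 18, -9)
Step 3: (-9, 18, -9) -> (-(-9), -(-9), -(18)) = (9, 9, -18)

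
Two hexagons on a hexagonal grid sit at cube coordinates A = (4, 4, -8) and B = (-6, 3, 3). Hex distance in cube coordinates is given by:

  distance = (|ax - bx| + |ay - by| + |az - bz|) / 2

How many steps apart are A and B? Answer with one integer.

Answer: 11

Derivation:
|ax - bx| = |4 - (-6)| = 10
|ay - by| = |4 - 3| = 1
|az - bz| = |-8 - 3| = 11
distance = (10 + 1 + 11) / 2 = 22 / 2 = 11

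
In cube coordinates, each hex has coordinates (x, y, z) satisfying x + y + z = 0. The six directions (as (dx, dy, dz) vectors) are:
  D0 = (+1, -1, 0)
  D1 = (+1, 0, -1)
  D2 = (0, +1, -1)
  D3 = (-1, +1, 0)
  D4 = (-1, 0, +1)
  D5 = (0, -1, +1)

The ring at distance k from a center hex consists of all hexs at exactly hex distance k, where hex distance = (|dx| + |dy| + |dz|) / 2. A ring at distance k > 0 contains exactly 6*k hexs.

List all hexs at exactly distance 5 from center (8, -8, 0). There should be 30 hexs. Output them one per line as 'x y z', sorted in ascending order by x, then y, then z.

Walk ring at distance 5 from (8, -8, 0):
Start at center + D4*5 = (3, -8, 5)
  hex 0: (3, -8, 5)
  hex 1: (4, -9, 5)
  hex 2: (5, -10, 5)
  hex 3: (6, -11, 5)
  hex 4: (7, -12, 5)
  hex 5: (8, -13, 5)
  hex 6: (9, -13, 4)
  hex 7: (10, -13, 3)
  hex 8: (11, -13, 2)
  hex 9: (12, -13, 1)
  hex 10: (13, -13, 0)
  hex 11: (13, -12, -1)
  hex 12: (13, -11, -2)
  hex 13: (13, -10, -3)
  hex 14: (13, -9, -4)
  hex 15: (13, -8, -5)
  hex 16: (12, -7, -5)
  hex 17: (11, -6, -5)
  hex 18: (10, -5, -5)
  hex 19: (9, -4, -5)
  hex 20: (8, -3, -5)
  hex 21: (7, -3, -4)
  hex 22: (6, -3, -3)
  hex 23: (5, -3, -2)
  hex 24: (4, -3, -1)
  hex 25: (3, -3, 0)
  hex 26: (3, -4, 1)
  hex 27: (3, -5, 2)
  hex 28: (3, -6, 3)
  hex 29: (3, -7, 4)
Sorted: 30 hexes.

Answer: 3 -8 5
3 -7 4
3 -6 3
3 -5 2
3 -4 1
3 -3 0
4 -9 5
4 -3 -1
5 -10 5
5 -3 -2
6 -11 5
6 -3 -3
7 -12 5
7 -3 -4
8 -13 5
8 -3 -5
9 -13 4
9 -4 -5
10 -13 3
10 -5 -5
11 -13 2
11 -6 -5
12 -13 1
12 -7 -5
13 -13 0
13 -12 -1
13 -11 -2
13 -10 -3
13 -9 -4
13 -8 -5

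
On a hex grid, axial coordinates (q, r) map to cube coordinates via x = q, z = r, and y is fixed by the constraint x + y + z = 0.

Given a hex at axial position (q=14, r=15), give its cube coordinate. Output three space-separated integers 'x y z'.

Answer: 14 -29 15

Derivation:
x = q = 14
z = r = 15
y = -x - z = -(14) - (15) = -29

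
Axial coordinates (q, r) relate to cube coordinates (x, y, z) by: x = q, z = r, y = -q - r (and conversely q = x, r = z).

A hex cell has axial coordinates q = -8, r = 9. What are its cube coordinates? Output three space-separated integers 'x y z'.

Answer: -8 -1 9

Derivation:
x = q = -8
z = r = 9
y = -x - z = -(-8) - (9) = -1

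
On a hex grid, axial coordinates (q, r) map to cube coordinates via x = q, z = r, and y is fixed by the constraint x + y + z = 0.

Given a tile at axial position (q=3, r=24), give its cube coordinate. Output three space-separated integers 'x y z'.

Answer: 3 -27 24

Derivation:
x = q = 3
z = r = 24
y = -x - z = -(3) - (24) = -27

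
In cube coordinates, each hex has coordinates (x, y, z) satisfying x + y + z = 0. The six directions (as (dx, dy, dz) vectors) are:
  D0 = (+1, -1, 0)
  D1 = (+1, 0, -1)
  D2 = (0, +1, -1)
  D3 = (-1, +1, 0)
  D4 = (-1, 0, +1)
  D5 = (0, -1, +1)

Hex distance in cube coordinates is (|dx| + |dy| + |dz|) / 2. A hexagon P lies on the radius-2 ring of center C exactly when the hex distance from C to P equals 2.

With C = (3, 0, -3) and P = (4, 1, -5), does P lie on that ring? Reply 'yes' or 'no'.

|px - cx| = |4 - 3| = 1
|py - cy| = |1 - 0| = 1
|pz - cz| = |-5 - (-3)| = 2
distance = (1+1+2)/2 = 4/2 = 2
radius = 2; distance == radius -> yes

Answer: yes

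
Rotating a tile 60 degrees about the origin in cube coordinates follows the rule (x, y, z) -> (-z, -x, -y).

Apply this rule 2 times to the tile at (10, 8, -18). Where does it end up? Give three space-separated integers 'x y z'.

Answer: 8 -18 10

Derivation:
Start: (10, 8, -18)
Step 1: (10, 8, -18) -> (-(-18), -(10), -(8)) = (18, -10, -8)
Step 2: (18, -10, -8) -> (-(-8), -(18), -(-10)) = (8, -18, 10)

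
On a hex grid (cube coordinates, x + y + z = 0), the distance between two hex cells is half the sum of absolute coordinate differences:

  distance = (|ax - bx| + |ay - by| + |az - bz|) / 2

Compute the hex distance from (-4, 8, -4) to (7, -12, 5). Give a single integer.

|ax - bx| = |-4 - 7| = 11
|ay - by| = |8 - (-12)| = 20
|az - bz| = |-4 - 5| = 9
distance = (11 + 20 + 9) / 2 = 40 / 2 = 20

Answer: 20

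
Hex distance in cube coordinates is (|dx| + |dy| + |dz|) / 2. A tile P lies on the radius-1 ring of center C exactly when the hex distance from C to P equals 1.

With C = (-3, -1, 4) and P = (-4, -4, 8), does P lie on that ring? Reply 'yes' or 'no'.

|px - cx| = |-4 - (-3)| = 1
|py - cy| = |-4 - (-1)| = 3
|pz - cz| = |8 - 4| = 4
distance = (1+3+4)/2 = 8/2 = 4
radius = 1; distance != radius -> no

Answer: no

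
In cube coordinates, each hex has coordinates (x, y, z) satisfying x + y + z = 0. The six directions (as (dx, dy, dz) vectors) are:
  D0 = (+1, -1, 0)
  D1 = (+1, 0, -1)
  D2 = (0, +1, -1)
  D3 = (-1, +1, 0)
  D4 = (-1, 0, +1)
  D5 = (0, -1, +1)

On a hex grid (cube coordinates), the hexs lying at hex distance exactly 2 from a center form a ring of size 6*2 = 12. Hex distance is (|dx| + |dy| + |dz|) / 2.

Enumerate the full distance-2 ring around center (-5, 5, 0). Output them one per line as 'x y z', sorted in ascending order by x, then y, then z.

Walk ring at distance 2 from (-5, 5, 0):
Start at center + D4*2 = (-7, 5, 2)
  hex 0: (-7, 5, 2)
  hex 1: (-6, 4, 2)
  hex 2: (-5, 3, 2)
  hex 3: (-4, 3, 1)
  hex 4: (-3, 3, 0)
  hex 5: (-3, 4, -1)
  hex 6: (-3, 5, -2)
  hex 7: (-4, 6, -2)
  hex 8: (-5, 7, -2)
  hex 9: (-6, 7, -1)
  hex 10: (-7, 7, 0)
  hex 11: (-7, 6, 1)
Sorted: 12 hexes.

Answer: -7 5 2
-7 6 1
-7 7 0
-6 4 2
-6 7 -1
-5 3 2
-5 7 -2
-4 3 1
-4 6 -2
-3 3 0
-3 4 -1
-3 5 -2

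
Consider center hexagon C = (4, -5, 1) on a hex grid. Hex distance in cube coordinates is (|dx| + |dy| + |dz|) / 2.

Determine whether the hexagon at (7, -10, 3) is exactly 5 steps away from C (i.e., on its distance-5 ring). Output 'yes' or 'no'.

|px - cx| = |7 - 4| = 3
|py - cy| = |-10 - (-5)| = 5
|pz - cz| = |3 - 1| = 2
distance = (3+5+2)/2 = 10/2 = 5
radius = 5; distance == radius -> yes

Answer: yes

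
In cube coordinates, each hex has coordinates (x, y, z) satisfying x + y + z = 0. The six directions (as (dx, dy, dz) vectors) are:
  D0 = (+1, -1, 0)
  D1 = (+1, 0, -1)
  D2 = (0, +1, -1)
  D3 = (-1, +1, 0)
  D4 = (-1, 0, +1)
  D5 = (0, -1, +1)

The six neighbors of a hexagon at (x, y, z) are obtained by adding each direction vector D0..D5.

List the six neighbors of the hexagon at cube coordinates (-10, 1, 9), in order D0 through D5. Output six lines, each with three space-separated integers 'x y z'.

Answer: -9 0 9
-9 1 8
-10 2 8
-11 2 9
-11 1 10
-10 0 10

Derivation:
Center: (-10, 1, 9). Add each direction:
  D0: (-10, 1, 9) + (1, -1, 0) = (-9, 0, 9)
  D1: (-10, 1, 9) + (1, 0, -1) = (-9, 1, 8)
  D2: (-10, 1, 9) + (0, 1, -1) = (-10, 2, 8)
  D3: (-10, 1, 9) + (-1, 1, 0) = (-11, 2, 9)
  D4: (-10, 1, 9) + (-1, 0, 1) = (-11, 1, 10)
  D5: (-10, 1, 9) + (0, -1, 1) = (-10, 0, 10)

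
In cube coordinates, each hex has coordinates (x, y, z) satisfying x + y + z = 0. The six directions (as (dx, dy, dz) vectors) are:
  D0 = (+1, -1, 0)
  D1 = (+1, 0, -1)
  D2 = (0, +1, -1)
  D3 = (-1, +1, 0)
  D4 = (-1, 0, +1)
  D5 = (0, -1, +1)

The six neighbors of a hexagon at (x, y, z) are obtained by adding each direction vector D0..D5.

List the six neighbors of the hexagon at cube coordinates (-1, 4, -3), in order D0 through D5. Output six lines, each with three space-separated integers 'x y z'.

Center: (-1, 4, -3). Add each direction:
  D0: (-1, 4, -3) + (1, -1, 0) = (0, 3, -3)
  D1: (-1, 4, -3) + (1, 0, -1) = (0, 4, -4)
  D2: (-1, 4, -3) + (0, 1, -1) = (-1, 5, -4)
  D3: (-1, 4, -3) + (-1, 1, 0) = (-2, 5, -3)
  D4: (-1, 4, -3) + (-1, 0, 1) = (-2, 4, -2)
  D5: (-1, 4, -3) + (0, -1, 1) = (-1, 3, -2)

Answer: 0 3 -3
0 4 -4
-1 5 -4
-2 5 -3
-2 4 -2
-1 3 -2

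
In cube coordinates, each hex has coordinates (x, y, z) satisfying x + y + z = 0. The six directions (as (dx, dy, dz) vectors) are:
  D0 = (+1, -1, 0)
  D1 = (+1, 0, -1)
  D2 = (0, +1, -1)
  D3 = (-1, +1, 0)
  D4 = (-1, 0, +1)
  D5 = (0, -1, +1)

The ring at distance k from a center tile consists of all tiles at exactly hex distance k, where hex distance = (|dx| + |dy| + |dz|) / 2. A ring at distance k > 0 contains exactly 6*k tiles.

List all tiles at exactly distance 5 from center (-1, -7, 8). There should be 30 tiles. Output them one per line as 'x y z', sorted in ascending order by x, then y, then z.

Answer: -6 -7 13
-6 -6 12
-6 -5 11
-6 -4 10
-6 -3 9
-6 -2 8
-5 -8 13
-5 -2 7
-4 -9 13
-4 -2 6
-3 -10 13
-3 -2 5
-2 -11 13
-2 -2 4
-1 -12 13
-1 -2 3
0 -12 12
0 -3 3
1 -12 11
1 -4 3
2 -12 10
2 -5 3
3 -12 9
3 -6 3
4 -12 8
4 -11 7
4 -10 6
4 -9 5
4 -8 4
4 -7 3

Derivation:
Walk ring at distance 5 from (-1, -7, 8):
Start at center + D4*5 = (-6, -7, 13)
  hex 0: (-6, -7, 13)
  hex 1: (-5, -8, 13)
  hex 2: (-4, -9, 13)
  hex 3: (-3, -10, 13)
  hex 4: (-2, -11, 13)
  hex 5: (-1, -12, 13)
  hex 6: (0, -12, 12)
  hex 7: (1, -12, 11)
  hex 8: (2, -12, 10)
  hex 9: (3, -12, 9)
  hex 10: (4, -12, 8)
  hex 11: (4, -11, 7)
  hex 12: (4, -10, 6)
  hex 13: (4, -9, 5)
  hex 14: (4, -8, 4)
  hex 15: (4, -7, 3)
  hex 16: (3, -6, 3)
  hex 17: (2, -5, 3)
  hex 18: (1, -4, 3)
  hex 19: (0, -3, 3)
  hex 20: (-1, -2, 3)
  hex 21: (-2, -2, 4)
  hex 22: (-3, -2, 5)
  hex 23: (-4, -2, 6)
  hex 24: (-5, -2, 7)
  hex 25: (-6, -2, 8)
  hex 26: (-6, -3, 9)
  hex 27: (-6, -4, 10)
  hex 28: (-6, -5, 11)
  hex 29: (-6, -6, 12)
Sorted: 30 hexes.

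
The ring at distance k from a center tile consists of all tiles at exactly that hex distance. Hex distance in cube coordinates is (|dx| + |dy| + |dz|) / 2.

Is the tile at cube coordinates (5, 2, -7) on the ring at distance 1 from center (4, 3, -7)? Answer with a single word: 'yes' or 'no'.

Answer: yes

Derivation:
|px - cx| = |5 - 4| = 1
|py - cy| = |2 - 3| = 1
|pz - cz| = |-7 - (-7)| = 0
distance = (1+1+0)/2 = 2/2 = 1
radius = 1; distance == radius -> yes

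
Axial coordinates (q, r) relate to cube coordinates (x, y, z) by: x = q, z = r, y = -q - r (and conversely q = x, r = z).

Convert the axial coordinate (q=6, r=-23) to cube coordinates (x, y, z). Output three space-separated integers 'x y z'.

Answer: 6 17 -23

Derivation:
x = q = 6
z = r = -23
y = -x - z = -(6) - (-23) = 17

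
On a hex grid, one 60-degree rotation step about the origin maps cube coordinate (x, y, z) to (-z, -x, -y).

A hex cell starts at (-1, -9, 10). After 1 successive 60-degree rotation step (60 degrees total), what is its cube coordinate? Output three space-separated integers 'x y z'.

Start: (-1, -9, 10)
Step 1: (-1, -9, 10) -> (-(10), -(-1), -(-9)) = (-10, 1, 9)

Answer: -10 1 9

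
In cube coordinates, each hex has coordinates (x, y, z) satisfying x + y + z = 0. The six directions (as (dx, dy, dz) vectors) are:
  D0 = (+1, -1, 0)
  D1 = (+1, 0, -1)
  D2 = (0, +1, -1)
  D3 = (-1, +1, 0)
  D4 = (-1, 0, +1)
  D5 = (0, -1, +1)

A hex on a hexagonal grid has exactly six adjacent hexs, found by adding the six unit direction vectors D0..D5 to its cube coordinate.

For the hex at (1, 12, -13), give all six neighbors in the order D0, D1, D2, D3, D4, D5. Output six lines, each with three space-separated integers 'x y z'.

Center: (1, 12, -13). Add each direction:
  D0: (1, 12, -13) + (1, -1, 0) = (2, 11, -13)
  D1: (1, 12, -13) + (1, 0, -1) = (2, 12, -14)
  D2: (1, 12, -13) + (0, 1, -1) = (1, 13, -14)
  D3: (1, 12, -13) + (-1, 1, 0) = (0, 13, -13)
  D4: (1, 12, -13) + (-1, 0, 1) = (0, 12, -12)
  D5: (1, 12, -13) + (0, -1, 1) = (1, 11, -12)

Answer: 2 11 -13
2 12 -14
1 13 -14
0 13 -13
0 12 -12
1 11 -12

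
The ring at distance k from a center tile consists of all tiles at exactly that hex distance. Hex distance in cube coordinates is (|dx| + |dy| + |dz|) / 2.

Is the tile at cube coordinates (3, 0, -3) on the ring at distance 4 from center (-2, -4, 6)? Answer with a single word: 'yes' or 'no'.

|px - cx| = |3 - (-2)| = 5
|py - cy| = |0 - (-4)| = 4
|pz - cz| = |-3 - 6| = 9
distance = (5+4+9)/2 = 18/2 = 9
radius = 4; distance != radius -> no

Answer: no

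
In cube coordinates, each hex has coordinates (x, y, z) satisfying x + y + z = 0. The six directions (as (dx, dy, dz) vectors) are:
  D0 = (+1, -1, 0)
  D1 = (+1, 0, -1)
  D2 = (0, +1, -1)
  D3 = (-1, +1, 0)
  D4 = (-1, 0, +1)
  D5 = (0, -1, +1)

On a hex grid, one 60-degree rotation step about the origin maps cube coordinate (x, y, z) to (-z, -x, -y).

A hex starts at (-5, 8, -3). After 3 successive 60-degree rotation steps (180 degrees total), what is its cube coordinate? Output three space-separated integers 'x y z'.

Answer: 5 -8 3

Derivation:
Start: (-5, 8, -3)
Step 1: (-5, 8, -3) -> (-(-3), -(-5), -(8)) = (3, 5, -8)
Step 2: (3, 5, -8) -> (-(-8), -(3), -(5)) = (8, -3, -5)
Step 3: (8, -3, -5) -> (-(-5), -(8), -(-3)) = (5, -8, 3)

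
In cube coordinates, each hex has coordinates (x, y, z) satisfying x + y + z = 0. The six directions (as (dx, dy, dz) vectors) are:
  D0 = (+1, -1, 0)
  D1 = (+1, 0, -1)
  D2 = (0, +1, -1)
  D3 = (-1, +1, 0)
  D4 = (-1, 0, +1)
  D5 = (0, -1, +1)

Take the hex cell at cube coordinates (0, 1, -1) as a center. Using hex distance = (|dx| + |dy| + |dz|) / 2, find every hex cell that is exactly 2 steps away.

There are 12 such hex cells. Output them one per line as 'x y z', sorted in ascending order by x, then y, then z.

Walk ring at distance 2 from (0, 1, -1):
Start at center + D4*2 = (-2, 1, 1)
  hex 0: (-2, 1, 1)
  hex 1: (-1, 0, 1)
  hex 2: (0, -1, 1)
  hex 3: (1, -1, 0)
  hex 4: (2, -1, -1)
  hex 5: (2, 0, -2)
  hex 6: (2, 1, -3)
  hex 7: (1, 2, -3)
  hex 8: (0, 3, -3)
  hex 9: (-1, 3, -2)
  hex 10: (-2, 3, -1)
  hex 11: (-2, 2, 0)
Sorted: 12 hexes.

Answer: -2 1 1
-2 2 0
-2 3 -1
-1 0 1
-1 3 -2
0 -1 1
0 3 -3
1 -1 0
1 2 -3
2 -1 -1
2 0 -2
2 1 -3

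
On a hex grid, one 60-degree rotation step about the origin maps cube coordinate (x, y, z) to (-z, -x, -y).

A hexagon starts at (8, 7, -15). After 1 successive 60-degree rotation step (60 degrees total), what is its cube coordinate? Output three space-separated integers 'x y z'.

Answer: 15 -8 -7

Derivation:
Start: (8, 7, -15)
Step 1: (8, 7, -15) -> (-(-15), -(8), -(7)) = (15, -8, -7)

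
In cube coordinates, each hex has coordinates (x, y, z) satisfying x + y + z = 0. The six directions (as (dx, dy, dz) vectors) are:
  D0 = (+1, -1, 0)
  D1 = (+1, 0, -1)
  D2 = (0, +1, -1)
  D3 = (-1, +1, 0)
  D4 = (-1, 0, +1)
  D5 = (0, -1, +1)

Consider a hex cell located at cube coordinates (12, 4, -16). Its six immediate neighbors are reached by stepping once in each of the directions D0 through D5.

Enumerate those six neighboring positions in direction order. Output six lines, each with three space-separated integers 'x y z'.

Center: (12, 4, -16). Add each direction:
  D0: (12, 4, -16) + (1, -1, 0) = (13, 3, -16)
  D1: (12, 4, -16) + (1, 0, -1) = (13, 4, -17)
  D2: (12, 4, -16) + (0, 1, -1) = (12, 5, -17)
  D3: (12, 4, -16) + (-1, 1, 0) = (11, 5, -16)
  D4: (12, 4, -16) + (-1, 0, 1) = (11, 4, -15)
  D5: (12, 4, -16) + (0, -1, 1) = (12, 3, -15)

Answer: 13 3 -16
13 4 -17
12 5 -17
11 5 -16
11 4 -15
12 3 -15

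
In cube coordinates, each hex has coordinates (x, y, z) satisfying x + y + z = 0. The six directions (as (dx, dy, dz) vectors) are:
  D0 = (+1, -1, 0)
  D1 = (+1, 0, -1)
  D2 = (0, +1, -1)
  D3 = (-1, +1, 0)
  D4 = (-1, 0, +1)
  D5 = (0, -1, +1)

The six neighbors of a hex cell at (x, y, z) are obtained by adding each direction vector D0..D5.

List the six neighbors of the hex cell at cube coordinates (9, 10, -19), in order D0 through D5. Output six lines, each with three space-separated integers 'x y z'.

Answer: 10 9 -19
10 10 -20
9 11 -20
8 11 -19
8 10 -18
9 9 -18

Derivation:
Center: (9, 10, -19). Add each direction:
  D0: (9, 10, -19) + (1, -1, 0) = (10, 9, -19)
  D1: (9, 10, -19) + (1, 0, -1) = (10, 10, -20)
  D2: (9, 10, -19) + (0, 1, -1) = (9, 11, -20)
  D3: (9, 10, -19) + (-1, 1, 0) = (8, 11, -19)
  D4: (9, 10, -19) + (-1, 0, 1) = (8, 10, -18)
  D5: (9, 10, -19) + (0, -1, 1) = (9, 9, -18)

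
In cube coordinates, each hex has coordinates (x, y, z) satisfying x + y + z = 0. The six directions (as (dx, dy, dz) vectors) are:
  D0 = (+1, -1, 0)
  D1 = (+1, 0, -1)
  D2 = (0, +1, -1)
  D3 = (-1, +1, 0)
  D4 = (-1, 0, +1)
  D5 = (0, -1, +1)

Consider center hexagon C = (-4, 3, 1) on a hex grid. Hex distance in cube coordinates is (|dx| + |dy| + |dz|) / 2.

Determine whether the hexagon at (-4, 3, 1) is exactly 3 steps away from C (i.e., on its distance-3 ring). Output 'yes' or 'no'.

Answer: no

Derivation:
|px - cx| = |-4 - (-4)| = 0
|py - cy| = |3 - 3| = 0
|pz - cz| = |1 - 1| = 0
distance = (0+0+0)/2 = 0/2 = 0
radius = 3; distance != radius -> no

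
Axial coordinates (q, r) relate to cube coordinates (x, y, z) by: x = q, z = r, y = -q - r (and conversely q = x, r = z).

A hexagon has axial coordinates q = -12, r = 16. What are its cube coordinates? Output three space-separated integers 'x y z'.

x = q = -12
z = r = 16
y = -x - z = -(-12) - (16) = -4

Answer: -12 -4 16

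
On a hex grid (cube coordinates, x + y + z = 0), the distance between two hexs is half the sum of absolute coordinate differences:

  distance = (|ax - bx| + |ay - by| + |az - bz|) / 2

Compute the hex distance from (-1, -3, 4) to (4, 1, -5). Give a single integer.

Answer: 9

Derivation:
|ax - bx| = |-1 - 4| = 5
|ay - by| = |-3 - 1| = 4
|az - bz| = |4 - (-5)| = 9
distance = (5 + 4 + 9) / 2 = 18 / 2 = 9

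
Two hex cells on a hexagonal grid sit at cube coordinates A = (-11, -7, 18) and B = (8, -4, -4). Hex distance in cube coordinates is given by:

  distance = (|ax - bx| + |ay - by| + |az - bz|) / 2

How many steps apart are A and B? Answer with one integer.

|ax - bx| = |-11 - 8| = 19
|ay - by| = |-7 - (-4)| = 3
|az - bz| = |18 - (-4)| = 22
distance = (19 + 3 + 22) / 2 = 44 / 2 = 22

Answer: 22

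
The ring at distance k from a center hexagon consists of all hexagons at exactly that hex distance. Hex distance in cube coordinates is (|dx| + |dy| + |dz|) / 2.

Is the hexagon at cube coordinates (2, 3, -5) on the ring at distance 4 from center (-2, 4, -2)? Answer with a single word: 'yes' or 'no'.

|px - cx| = |2 - (-2)| = 4
|py - cy| = |3 - 4| = 1
|pz - cz| = |-5 - (-2)| = 3
distance = (4+1+3)/2 = 8/2 = 4
radius = 4; distance == radius -> yes

Answer: yes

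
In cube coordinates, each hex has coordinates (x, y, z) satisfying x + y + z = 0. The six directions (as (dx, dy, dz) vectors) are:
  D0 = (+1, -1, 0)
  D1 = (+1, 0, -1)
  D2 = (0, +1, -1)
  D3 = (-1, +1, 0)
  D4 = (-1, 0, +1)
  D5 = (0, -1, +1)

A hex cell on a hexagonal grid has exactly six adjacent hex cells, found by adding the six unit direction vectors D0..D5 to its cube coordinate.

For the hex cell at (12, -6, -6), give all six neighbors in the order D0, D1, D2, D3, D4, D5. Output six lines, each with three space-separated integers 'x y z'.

Answer: 13 -7 -6
13 -6 -7
12 -5 -7
11 -5 -6
11 -6 -5
12 -7 -5

Derivation:
Center: (12, -6, -6). Add each direction:
  D0: (12, -6, -6) + (1, -1, 0) = (13, -7, -6)
  D1: (12, -6, -6) + (1, 0, -1) = (13, -6, -7)
  D2: (12, -6, -6) + (0, 1, -1) = (12, -5, -7)
  D3: (12, -6, -6) + (-1, 1, 0) = (11, -5, -6)
  D4: (12, -6, -6) + (-1, 0, 1) = (11, -6, -5)
  D5: (12, -6, -6) + (0, -1, 1) = (12, -7, -5)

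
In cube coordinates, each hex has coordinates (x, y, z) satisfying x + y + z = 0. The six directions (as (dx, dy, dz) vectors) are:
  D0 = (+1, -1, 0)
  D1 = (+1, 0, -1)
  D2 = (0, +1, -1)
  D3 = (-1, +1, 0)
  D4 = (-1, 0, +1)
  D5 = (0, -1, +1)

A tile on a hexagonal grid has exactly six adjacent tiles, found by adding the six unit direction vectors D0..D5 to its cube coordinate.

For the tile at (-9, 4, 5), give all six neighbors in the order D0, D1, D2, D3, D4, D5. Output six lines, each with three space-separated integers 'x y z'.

Answer: -8 3 5
-8 4 4
-9 5 4
-10 5 5
-10 4 6
-9 3 6

Derivation:
Center: (-9, 4, 5). Add each direction:
  D0: (-9, 4, 5) + (1, -1, 0) = (-8, 3, 5)
  D1: (-9, 4, 5) + (1, 0, -1) = (-8, 4, 4)
  D2: (-9, 4, 5) + (0, 1, -1) = (-9, 5, 4)
  D3: (-9, 4, 5) + (-1, 1, 0) = (-10, 5, 5)
  D4: (-9, 4, 5) + (-1, 0, 1) = (-10, 4, 6)
  D5: (-9, 4, 5) + (0, -1, 1) = (-9, 3, 6)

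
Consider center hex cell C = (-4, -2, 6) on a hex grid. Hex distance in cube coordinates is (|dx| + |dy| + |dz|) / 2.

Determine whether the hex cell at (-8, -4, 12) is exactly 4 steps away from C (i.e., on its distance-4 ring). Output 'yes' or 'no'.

Answer: no

Derivation:
|px - cx| = |-8 - (-4)| = 4
|py - cy| = |-4 - (-2)| = 2
|pz - cz| = |12 - 6| = 6
distance = (4+2+6)/2 = 12/2 = 6
radius = 4; distance != radius -> no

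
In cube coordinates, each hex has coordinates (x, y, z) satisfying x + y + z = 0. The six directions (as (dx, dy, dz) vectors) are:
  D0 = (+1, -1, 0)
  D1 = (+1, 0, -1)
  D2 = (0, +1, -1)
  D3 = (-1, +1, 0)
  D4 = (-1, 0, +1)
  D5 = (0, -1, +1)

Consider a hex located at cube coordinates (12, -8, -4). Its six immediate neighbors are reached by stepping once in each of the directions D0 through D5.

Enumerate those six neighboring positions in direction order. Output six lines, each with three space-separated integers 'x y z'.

Answer: 13 -9 -4
13 -8 -5
12 -7 -5
11 -7 -4
11 -8 -3
12 -9 -3

Derivation:
Center: (12, -8, -4). Add each direction:
  D0: (12, -8, -4) + (1, -1, 0) = (13, -9, -4)
  D1: (12, -8, -4) + (1, 0, -1) = (13, -8, -5)
  D2: (12, -8, -4) + (0, 1, -1) = (12, -7, -5)
  D3: (12, -8, -4) + (-1, 1, 0) = (11, -7, -4)
  D4: (12, -8, -4) + (-1, 0, 1) = (11, -8, -3)
  D5: (12, -8, -4) + (0, -1, 1) = (12, -9, -3)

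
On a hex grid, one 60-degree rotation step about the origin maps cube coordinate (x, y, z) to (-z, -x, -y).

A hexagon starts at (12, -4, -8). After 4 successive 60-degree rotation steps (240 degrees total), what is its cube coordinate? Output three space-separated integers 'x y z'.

Start: (12, -4, -8)
Step 1: (12, -4, -8) -> (-(-8), -(12), -(-4)) = (8, -12, 4)
Step 2: (8, -12, 4) -> (-(4), -(8), -(-12)) = (-4, -8, 12)
Step 3: (-4, -8, 12) -> (-(12), -(-4), -(-8)) = (-12, 4, 8)
Step 4: (-12, 4, 8) -> (-(8), -(-12), -(4)) = (-8, 12, -4)

Answer: -8 12 -4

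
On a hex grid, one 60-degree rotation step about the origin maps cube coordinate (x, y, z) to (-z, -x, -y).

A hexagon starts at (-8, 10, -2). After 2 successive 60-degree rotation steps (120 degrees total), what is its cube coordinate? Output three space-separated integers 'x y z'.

Start: (-8, 10, -2)
Step 1: (-8, 10, -2) -> (-(-2), -(-8), -(10)) = (2, 8, -10)
Step 2: (2, 8, -10) -> (-(-10), -(2), -(8)) = (10, -2, -8)

Answer: 10 -2 -8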